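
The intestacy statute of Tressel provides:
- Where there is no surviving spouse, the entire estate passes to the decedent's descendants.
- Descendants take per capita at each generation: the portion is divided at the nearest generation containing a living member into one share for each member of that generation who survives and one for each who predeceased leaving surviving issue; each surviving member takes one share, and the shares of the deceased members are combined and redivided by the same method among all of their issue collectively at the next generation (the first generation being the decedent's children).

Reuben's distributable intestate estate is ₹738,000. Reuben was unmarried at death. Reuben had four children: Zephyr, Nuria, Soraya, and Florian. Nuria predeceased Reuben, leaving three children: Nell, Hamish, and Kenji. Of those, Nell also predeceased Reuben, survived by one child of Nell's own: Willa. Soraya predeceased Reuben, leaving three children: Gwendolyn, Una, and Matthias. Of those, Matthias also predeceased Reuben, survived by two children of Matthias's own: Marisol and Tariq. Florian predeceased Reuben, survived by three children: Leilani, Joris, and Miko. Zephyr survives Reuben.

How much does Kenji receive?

Kenji receives ₹61,500.

The entire ₹738,000 passes to the descendants.
That amount (₹738,000) is divided at the children's generation into 4 shares of ₹184,500. Zephyr takes ₹184,500. The 3 shares of the deceased (Nuria, Soraya, and Florian) are combined into a pool of ₹553,500.
That pool (₹553,500) is divided at the grandchildren's generation into 9 shares of ₹61,500. Hamish, Kenji, Gwendolyn, Una, Leilani, Joris, and Miko each take ₹61,500. The 2 shares of the deceased (Nell and Matthias) are combined into a pool of ₹123,000.
That pool (₹123,000) is divided at the great-grandchildren's generation equally among Willa, Marisol, and Tariq: ₹41,000 each.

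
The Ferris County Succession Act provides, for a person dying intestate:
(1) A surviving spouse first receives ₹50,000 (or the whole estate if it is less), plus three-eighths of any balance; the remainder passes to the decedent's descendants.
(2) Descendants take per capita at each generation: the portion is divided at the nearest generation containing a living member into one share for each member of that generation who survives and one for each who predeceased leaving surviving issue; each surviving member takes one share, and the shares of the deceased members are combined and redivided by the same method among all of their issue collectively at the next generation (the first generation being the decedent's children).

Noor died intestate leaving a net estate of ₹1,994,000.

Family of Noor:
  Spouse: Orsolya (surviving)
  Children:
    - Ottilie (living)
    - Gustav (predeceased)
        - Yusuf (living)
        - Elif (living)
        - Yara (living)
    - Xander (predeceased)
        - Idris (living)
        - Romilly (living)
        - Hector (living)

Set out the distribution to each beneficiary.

Orsolya first takes ₹50,000, leaving a balance of ₹1,944,000. Orsolya then takes three-eighths of the balance (₹729,000), for a total of ₹779,000. The remaining ₹1,215,000 passes to the descendants.
The descendants' portion (₹1,215,000) is divided at the children's generation into 3 shares of ₹405,000. Ottilie takes ₹405,000. The 2 shares of the deceased (Gustav and Xander) are combined into a pool of ₹810,000.
That pool (₹810,000) is divided at the grandchildren's generation equally among Yusuf, Elif, Yara, Idris, Romilly, and Hector: ₹135,000 each.

Orsolya: ₹779,000; Ottilie: ₹405,000; Yusuf: ₹135,000; Elif: ₹135,000; Yara: ₹135,000; Idris: ₹135,000; Romilly: ₹135,000; Hector: ₹135,000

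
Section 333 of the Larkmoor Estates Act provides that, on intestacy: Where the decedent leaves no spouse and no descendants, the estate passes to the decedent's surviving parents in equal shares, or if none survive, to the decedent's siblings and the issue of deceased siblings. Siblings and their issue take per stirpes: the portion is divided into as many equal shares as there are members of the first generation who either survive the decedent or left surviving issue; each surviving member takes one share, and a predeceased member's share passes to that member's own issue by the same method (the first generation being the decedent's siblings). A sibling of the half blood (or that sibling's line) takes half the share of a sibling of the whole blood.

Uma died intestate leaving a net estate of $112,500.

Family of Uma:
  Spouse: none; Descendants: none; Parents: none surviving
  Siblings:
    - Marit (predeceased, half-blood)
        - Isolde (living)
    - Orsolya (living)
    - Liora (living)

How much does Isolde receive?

The entire $112,500 passes to the siblings and their issue.
Counting each half-blood sibling's line as half a unit, there are 5/2 units in $112,500, so one unit is $45,000. Whole-blood lines (Orsolya and Liora) take $45,000 each; half-blood lines (Marit) take $22,500 each.
Marit's share ($22,500) passes entirely to Isolde.

Isolde receives $22,500.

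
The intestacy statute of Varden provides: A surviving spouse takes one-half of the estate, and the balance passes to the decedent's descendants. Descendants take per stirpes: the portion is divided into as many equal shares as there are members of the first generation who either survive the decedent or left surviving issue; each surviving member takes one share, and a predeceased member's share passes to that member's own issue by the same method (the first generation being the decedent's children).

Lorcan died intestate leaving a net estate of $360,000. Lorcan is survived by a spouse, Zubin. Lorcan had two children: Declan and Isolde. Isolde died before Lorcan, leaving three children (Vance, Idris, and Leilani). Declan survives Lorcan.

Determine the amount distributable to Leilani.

Leilani receives $30,000.

Zubin takes one-half of $360,000 = $180,000. The remaining $180,000 passes to the descendants.
The descendants' portion ($180,000) is divided into 2 shares of $90,000: Declan takes $90,000; Isolde's $90,000 share passes to Isolde's issue.
Isolde's share ($90,000) is divided into 3 shares of $30,000: Vance, Idris, and Leilani each take $30,000.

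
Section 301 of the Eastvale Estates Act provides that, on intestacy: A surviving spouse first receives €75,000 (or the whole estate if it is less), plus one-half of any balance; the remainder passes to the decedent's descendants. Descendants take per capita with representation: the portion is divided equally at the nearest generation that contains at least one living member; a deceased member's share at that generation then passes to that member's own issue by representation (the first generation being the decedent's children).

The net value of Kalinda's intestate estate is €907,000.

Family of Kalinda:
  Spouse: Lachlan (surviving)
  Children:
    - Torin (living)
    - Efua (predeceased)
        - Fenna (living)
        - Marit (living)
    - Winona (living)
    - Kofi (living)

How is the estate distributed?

Lachlan: €491,000; Torin: €104,000; Fenna: €52,000; Marit: €52,000; Winona: €104,000; Kofi: €104,000

Lachlan first takes €75,000, leaving a balance of €832,000. Lachlan then takes one-half of the balance (€416,000), for a total of €491,000. The remaining €416,000 passes to the descendants.
The descendants' portion (€416,000) is divided into 4 shares of €104,000: Torin, Winona, and Kofi each take €104,000; Efua's €104,000 share passes to Efua's issue.
Efua's share (€104,000) is divided into 2 shares of €52,000: Fenna and Marit each take €52,000.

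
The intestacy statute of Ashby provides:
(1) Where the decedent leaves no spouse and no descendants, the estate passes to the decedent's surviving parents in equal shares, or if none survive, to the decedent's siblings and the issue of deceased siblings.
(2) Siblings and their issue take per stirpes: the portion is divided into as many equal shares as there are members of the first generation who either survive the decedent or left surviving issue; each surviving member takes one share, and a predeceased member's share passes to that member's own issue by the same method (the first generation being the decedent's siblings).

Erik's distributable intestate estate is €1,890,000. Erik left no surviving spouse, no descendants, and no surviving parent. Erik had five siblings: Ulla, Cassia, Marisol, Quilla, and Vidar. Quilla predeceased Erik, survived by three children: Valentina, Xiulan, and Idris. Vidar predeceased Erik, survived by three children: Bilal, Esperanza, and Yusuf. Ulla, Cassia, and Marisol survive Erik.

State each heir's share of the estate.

Ulla: €378,000; Cassia: €378,000; Marisol: €378,000; Valentina: €126,000; Xiulan: €126,000; Idris: €126,000; Bilal: €126,000; Esperanza: €126,000; Yusuf: €126,000

The entire €1,890,000 passes to the siblings and their issue.
That amount (€1,890,000) is divided into 5 shares of €378,000: Ulla, Cassia, and Marisol each take €378,000; Quilla's €378,000 share passes to Quilla's issue; Vidar's €378,000 share passes to Vidar's issue.
Quilla's share (€378,000) is divided into 3 shares of €126,000: Valentina, Xiulan, and Idris each take €126,000.
Vidar's share (€378,000) is divided into 3 shares of €126,000: Bilal, Esperanza, and Yusuf each take €126,000.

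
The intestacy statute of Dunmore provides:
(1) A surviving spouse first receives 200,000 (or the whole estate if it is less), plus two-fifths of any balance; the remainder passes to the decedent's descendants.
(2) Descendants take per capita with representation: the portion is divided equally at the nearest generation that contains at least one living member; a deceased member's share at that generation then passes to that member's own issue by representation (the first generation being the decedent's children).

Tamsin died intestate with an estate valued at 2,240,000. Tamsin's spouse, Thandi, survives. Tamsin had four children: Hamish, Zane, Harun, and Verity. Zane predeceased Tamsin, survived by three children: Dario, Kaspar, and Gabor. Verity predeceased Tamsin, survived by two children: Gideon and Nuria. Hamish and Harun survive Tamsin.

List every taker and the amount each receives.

Thandi first takes 200,000, leaving a balance of 2,040,000. Thandi then takes two-fifths of the balance (816,000), for a total of 1,016,000. The remaining 1,224,000 passes to the descendants.
The descendants' portion (1,224,000) is divided into 4 shares of 306,000: Hamish and Harun each take 306,000; Zane's 306,000 share passes to Zane's issue; Verity's 306,000 share passes to Verity's issue.
Zane's share (306,000) is divided into 3 shares of 102,000: Dario, Kaspar, and Gabor each take 102,000.
Verity's share (306,000) is divided into 2 shares of 153,000: Gideon and Nuria each take 153,000.

Thandi: 1,016,000; Hamish: 306,000; Dario: 102,000; Kaspar: 102,000; Gabor: 102,000; Harun: 306,000; Gideon: 153,000; Nuria: 153,000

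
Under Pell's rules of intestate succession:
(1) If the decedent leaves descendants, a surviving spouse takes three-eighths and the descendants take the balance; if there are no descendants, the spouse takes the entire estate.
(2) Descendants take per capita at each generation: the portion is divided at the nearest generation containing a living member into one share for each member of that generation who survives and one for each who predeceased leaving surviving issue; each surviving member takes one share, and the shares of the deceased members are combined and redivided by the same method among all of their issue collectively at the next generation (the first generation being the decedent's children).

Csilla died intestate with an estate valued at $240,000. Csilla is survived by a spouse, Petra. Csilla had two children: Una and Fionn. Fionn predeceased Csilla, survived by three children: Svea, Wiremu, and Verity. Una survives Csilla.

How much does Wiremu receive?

Petra takes three-eighths of $240,000 = $90,000. The remaining $150,000 passes to the descendants.
The descendants' portion ($150,000) is divided at the children's generation into 2 shares of $75,000. Una takes $75,000. The remaining share for the deceased Fionn ($75,000) is carried to the next generation.
That pool ($75,000) is divided at the grandchildren's generation equally among Svea, Wiremu, and Verity: $25,000 each.

Wiremu receives $25,000.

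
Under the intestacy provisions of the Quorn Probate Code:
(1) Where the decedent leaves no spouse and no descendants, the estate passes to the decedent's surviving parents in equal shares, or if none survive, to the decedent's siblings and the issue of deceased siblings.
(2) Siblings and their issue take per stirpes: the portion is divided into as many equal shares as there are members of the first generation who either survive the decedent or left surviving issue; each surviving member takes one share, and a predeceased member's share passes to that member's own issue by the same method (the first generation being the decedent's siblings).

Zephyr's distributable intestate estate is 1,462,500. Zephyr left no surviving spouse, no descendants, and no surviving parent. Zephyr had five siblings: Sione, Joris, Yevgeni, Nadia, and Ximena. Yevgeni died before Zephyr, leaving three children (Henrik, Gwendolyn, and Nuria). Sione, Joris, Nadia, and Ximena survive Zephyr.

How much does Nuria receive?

The entire 1,462,500 passes to the siblings and their issue.
That amount (1,462,500) is divided into 5 shares of 292,500: Sione, Joris, Nadia, and Ximena each take 292,500; Yevgeni's 292,500 share passes to Yevgeni's issue.
Yevgeni's share (292,500) is divided into 3 shares of 97,500: Henrik, Gwendolyn, and Nuria each take 97,500.

Nuria receives 97,500.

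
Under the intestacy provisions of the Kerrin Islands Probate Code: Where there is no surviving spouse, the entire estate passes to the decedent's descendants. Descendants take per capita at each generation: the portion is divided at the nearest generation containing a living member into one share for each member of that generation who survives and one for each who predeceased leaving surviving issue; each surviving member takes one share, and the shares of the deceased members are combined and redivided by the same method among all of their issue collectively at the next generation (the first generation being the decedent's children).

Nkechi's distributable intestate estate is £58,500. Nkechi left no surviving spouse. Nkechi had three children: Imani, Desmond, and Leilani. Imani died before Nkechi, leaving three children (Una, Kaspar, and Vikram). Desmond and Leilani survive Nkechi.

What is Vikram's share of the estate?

Vikram receives £6,500.

The entire £58,500 passes to the descendants.
That amount (£58,500) is divided at the children's generation into 3 shares of £19,500. Desmond and Leilani each take £19,500. The remaining share for the deceased Imani (£19,500) is carried to the next generation.
That pool (£19,500) is divided at the grandchildren's generation equally among Una, Kaspar, and Vikram: £6,500 each.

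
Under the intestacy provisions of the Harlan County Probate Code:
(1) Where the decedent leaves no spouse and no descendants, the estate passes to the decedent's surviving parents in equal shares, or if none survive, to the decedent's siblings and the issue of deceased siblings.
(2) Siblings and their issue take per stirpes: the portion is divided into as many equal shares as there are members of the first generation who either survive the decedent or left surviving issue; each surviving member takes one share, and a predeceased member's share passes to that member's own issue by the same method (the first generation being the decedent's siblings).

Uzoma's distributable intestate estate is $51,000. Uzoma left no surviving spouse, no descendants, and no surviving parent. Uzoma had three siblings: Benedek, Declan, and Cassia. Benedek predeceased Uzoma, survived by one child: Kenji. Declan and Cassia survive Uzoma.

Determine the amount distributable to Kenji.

Kenji receives $17,000.

The entire $51,000 passes to the siblings and their issue.
That amount ($51,000) is divided into 3 shares of $17,000: Declan and Cassia each take $17,000; Benedek's $17,000 share passes to Benedek's issue.
Benedek's share ($17,000) passes entirely to Kenji.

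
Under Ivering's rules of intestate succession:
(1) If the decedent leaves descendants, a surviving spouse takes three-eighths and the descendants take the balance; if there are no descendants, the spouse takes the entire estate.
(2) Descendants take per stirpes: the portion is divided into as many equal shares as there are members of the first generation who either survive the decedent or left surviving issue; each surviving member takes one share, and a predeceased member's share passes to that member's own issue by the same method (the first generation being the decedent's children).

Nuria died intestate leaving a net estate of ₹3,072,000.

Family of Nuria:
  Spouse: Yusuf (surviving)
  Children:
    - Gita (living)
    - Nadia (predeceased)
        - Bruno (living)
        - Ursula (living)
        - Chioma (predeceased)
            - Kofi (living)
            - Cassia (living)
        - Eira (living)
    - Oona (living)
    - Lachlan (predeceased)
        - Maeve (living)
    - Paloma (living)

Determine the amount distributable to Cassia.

Yusuf takes three-eighths of ₹3,072,000 = ₹1,152,000. The remaining ₹1,920,000 passes to the descendants.
The descendants' portion (₹1,920,000) is divided into 5 shares of ₹384,000: Gita, Oona, and Paloma each take ₹384,000; Nadia's ₹384,000 share passes to Nadia's issue; Lachlan's ₹384,000 share passes to Lachlan's issue.
Nadia's share (₹384,000) is divided into 4 shares of ₹96,000: Bruno, Ursula, and Eira each take ₹96,000; Chioma's ₹96,000 share passes to Chioma's issue.
Chioma's share (₹96,000) is divided into 2 shares of ₹48,000: Kofi and Cassia each take ₹48,000.
Lachlan's share (₹384,000) passes entirely to Maeve.

Cassia receives ₹48,000.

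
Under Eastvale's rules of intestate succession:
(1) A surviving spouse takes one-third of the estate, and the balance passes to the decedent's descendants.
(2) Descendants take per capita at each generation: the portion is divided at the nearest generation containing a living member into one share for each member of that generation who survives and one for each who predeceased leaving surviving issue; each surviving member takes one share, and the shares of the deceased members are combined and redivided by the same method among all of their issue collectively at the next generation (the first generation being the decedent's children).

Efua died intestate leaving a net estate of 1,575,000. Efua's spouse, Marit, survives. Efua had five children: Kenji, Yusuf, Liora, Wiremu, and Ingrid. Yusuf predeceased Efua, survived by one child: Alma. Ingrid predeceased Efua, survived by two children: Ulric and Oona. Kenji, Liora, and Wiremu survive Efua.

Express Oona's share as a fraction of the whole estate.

Marit takes one-third of 1,575,000 = 525,000. The remaining 1,050,000 passes to the descendants.
The descendants' portion (1,050,000) is divided at the children's generation into 5 shares of 210,000. Kenji, Liora, and Wiremu each take 210,000. The 2 shares of the deceased (Yusuf and Ingrid) are combined into a pool of 420,000.
That pool (420,000) is divided at the grandchildren's generation equally among Alma, Ulric, and Oona: 140,000 each.

Oona receives 4/45 of the estate.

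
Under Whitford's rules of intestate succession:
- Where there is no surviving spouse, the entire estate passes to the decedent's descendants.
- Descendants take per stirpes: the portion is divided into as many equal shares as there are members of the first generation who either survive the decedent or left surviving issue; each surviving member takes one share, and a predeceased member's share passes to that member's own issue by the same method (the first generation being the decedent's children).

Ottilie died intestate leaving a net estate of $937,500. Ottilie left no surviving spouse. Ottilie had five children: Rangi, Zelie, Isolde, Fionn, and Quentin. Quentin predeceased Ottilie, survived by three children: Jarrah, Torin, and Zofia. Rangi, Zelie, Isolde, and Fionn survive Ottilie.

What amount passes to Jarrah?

The entire $937,500 passes to the descendants.
That amount ($937,500) is divided into 5 shares of $187,500: Rangi, Zelie, Isolde, and Fionn each take $187,500; Quentin's $187,500 share passes to Quentin's issue.
Quentin's share ($187,500) is divided into 3 shares of $62,500: Jarrah, Torin, and Zofia each take $62,500.

Jarrah receives $62,500.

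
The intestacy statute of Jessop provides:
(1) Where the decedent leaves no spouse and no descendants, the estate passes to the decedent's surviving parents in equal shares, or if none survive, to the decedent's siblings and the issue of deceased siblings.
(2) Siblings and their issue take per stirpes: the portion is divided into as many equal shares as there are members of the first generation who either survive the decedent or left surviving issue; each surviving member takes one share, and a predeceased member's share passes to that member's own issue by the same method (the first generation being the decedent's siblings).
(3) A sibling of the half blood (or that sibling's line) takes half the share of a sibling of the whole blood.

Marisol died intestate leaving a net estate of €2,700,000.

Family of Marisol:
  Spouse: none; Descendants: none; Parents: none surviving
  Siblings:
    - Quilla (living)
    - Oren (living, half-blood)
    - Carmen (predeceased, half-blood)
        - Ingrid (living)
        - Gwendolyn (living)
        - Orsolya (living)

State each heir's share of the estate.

The entire €2,700,000 passes to the siblings and their issue.
Counting each half-blood sibling's line as half a unit, there are 2 units in €2,700,000, so one unit is €1,350,000. Whole-blood lines (Quilla) take €1,350,000 each; half-blood lines (Oren and Carmen) take €675,000 each.
Carmen's share (€675,000) is divided into 3 shares of €225,000: Ingrid, Gwendolyn, and Orsolya each take €225,000.

Quilla: €1,350,000; Oren: €675,000; Ingrid: €225,000; Gwendolyn: €225,000; Orsolya: €225,000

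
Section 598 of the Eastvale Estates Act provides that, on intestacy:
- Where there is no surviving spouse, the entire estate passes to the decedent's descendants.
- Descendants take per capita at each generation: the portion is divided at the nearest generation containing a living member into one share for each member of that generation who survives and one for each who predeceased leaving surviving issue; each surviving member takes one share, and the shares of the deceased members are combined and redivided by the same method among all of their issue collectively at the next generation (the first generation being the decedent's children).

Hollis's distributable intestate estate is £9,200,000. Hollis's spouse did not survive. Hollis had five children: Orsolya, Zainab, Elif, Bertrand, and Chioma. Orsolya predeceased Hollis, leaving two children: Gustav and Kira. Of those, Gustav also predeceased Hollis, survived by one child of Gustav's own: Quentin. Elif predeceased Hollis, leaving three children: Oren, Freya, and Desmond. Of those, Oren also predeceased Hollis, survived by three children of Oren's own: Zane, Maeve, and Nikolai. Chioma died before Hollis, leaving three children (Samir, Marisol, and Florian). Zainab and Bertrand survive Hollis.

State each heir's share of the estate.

The entire £9,200,000 passes to the descendants.
That amount (£9,200,000) is divided at the children's generation into 5 shares of £1,840,000. Zainab and Bertrand each take £1,840,000. The 3 shares of the deceased (Orsolya, Elif, and Chioma) are combined into a pool of £5,520,000.
That pool (£5,520,000) is divided at the grandchildren's generation into 8 shares of £690,000. Kira, Freya, Desmond, Samir, Marisol, and Florian each take £690,000. The 2 shares of the deceased (Gustav and Oren) are combined into a pool of £1,380,000.
That pool (£1,380,000) is divided at the great-grandchildren's generation equally among Quentin, Zane, Maeve, and Nikolai: £345,000 each.

Quentin: £345,000; Kira: £690,000; Zainab: £1,840,000; Zane: £345,000; Maeve: £345,000; Nikolai: £345,000; Freya: £690,000; Desmond: £690,000; Bertrand: £1,840,000; Samir: £690,000; Marisol: £690,000; Florian: £690,000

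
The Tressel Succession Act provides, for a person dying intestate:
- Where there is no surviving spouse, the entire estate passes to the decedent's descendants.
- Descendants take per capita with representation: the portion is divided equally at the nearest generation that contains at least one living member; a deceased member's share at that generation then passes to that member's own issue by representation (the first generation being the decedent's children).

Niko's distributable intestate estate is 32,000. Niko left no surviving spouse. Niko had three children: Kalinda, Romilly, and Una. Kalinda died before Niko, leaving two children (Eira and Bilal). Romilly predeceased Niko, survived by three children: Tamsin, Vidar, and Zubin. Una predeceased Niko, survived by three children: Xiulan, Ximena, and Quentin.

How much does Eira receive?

The entire 32,000 passes to the descendants.
No child survives, so the initial division is made at the grandchildren's generation.
That amount (32,000) is divided into 8 shares of 4,000: Eira, Bilal, Tamsin, Vidar, Zubin, Xiulan, Ximena, and Quentin each take 4,000.

Eira receives 4,000.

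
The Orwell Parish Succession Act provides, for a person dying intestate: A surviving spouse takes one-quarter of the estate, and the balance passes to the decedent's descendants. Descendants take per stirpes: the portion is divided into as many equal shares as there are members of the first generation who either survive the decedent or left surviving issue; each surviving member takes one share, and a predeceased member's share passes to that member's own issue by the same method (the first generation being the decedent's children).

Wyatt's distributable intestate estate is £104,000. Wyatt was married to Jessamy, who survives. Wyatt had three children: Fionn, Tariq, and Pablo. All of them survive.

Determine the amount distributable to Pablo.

Pablo receives £26,000.

Jessamy takes one-quarter of £104,000 = £26,000. The remaining £78,000 passes to the descendants.
The descendants' portion (£78,000) is divided into 3 shares of £26,000: Fionn, Tariq, and Pablo each take £26,000.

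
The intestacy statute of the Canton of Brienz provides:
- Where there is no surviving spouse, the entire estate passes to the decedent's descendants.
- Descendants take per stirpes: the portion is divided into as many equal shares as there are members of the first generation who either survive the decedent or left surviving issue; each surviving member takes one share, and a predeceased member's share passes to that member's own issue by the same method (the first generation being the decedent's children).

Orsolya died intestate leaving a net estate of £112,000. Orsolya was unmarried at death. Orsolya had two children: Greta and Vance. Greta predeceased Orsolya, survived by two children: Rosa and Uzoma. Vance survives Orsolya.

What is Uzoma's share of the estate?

Uzoma receives £28,000.

The entire £112,000 passes to the descendants.
That amount (£112,000) is divided into 2 shares of £56,000: Vance takes £56,000; Greta's £56,000 share passes to Greta's issue.
Greta's share (£56,000) is divided into 2 shares of £28,000: Rosa and Uzoma each take £28,000.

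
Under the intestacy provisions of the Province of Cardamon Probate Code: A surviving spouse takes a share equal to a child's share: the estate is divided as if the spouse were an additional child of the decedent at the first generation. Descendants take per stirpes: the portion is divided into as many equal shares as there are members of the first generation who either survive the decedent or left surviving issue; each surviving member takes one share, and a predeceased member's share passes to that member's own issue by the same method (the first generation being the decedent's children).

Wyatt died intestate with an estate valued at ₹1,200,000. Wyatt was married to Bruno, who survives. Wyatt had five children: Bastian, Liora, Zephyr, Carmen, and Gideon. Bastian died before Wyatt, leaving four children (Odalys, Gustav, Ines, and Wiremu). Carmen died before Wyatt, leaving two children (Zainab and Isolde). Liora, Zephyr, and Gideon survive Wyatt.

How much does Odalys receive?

The spouse counts as an additional share at the children's level, so there are 6 primary shares of ₹200,000. Bruno takes one such share (₹200,000).
The children's combined portion (₹1,000,000) is divided into 5 shares of ₹200,000: Liora, Zephyr, and Gideon each take ₹200,000; Bastian's ₹200,000 share passes to Bastian's issue; Carmen's ₹200,000 share passes to Carmen's issue.
Bastian's share (₹200,000) is divided into 4 shares of ₹50,000: Odalys, Gustav, Ines, and Wiremu each take ₹50,000.
Carmen's share (₹200,000) is divided into 2 shares of ₹100,000: Zainab and Isolde each take ₹100,000.

Odalys receives ₹50,000.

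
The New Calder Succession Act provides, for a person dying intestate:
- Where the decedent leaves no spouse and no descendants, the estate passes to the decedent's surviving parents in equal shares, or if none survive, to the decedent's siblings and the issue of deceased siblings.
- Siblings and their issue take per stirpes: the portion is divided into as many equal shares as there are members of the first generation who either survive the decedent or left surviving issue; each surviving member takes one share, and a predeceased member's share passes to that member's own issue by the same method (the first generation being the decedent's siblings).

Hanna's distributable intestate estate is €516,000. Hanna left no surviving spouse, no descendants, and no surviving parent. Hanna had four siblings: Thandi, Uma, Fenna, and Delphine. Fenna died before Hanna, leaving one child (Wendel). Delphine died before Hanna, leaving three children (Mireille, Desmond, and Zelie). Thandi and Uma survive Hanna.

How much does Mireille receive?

Mireille receives €43,000.

The entire €516,000 passes to the siblings and their issue.
That amount (€516,000) is divided into 4 shares of €129,000: Thandi and Uma each take €129,000; Fenna's €129,000 share passes to Fenna's issue; Delphine's €129,000 share passes to Delphine's issue.
Fenna's share (€129,000) passes entirely to Wendel.
Delphine's share (€129,000) is divided into 3 shares of €43,000: Mireille, Desmond, and Zelie each take €43,000.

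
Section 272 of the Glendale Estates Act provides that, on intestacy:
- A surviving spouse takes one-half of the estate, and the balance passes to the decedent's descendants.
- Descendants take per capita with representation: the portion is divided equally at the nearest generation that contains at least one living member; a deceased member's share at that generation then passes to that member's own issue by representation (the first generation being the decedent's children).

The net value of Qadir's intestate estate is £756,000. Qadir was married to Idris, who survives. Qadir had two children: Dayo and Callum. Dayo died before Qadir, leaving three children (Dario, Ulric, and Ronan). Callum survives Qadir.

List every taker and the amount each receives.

Idris: £378,000; Dario: £63,000; Ulric: £63,000; Ronan: £63,000; Callum: £189,000

Idris takes one-half of £756,000 = £378,000. The remaining £378,000 passes to the descendants.
The descendants' portion (£378,000) is divided into 2 shares of £189,000: Callum takes £189,000; Dayo's £189,000 share passes to Dayo's issue.
Dayo's share (£189,000) is divided into 3 shares of £63,000: Dario, Ulric, and Ronan each take £63,000.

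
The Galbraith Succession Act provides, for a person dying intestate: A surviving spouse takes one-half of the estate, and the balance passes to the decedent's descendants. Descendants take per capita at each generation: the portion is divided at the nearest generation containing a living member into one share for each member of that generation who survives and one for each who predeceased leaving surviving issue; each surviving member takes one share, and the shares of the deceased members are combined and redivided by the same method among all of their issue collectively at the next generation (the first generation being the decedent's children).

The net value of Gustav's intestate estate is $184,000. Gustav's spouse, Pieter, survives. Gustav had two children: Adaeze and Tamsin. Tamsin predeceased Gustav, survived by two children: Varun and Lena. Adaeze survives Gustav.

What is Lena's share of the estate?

Lena receives $23,000.

Pieter takes one-half of $184,000 = $92,000. The remaining $92,000 passes to the descendants.
The descendants' portion ($92,000) is divided at the children's generation into 2 shares of $46,000. Adaeze takes $46,000. The remaining share for the deceased Tamsin ($46,000) is carried to the next generation.
That pool ($46,000) is divided at the grandchildren's generation equally among Varun and Lena: $23,000 each.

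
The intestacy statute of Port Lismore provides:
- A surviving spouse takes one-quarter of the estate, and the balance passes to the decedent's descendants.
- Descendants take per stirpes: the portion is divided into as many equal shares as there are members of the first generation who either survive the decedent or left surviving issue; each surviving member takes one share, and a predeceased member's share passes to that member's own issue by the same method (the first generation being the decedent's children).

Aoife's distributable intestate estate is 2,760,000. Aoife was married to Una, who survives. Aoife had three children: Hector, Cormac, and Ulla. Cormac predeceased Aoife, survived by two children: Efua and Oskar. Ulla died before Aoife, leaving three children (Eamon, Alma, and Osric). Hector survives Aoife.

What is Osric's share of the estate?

Osric receives 230,000.

Una takes one-quarter of 2,760,000 = 690,000. The remaining 2,070,000 passes to the descendants.
The descendants' portion (2,070,000) is divided into 3 shares of 690,000: Hector takes 690,000; Cormac's 690,000 share passes to Cormac's issue; Ulla's 690,000 share passes to Ulla's issue.
Cormac's share (690,000) is divided into 2 shares of 345,000: Efua and Oskar each take 345,000.
Ulla's share (690,000) is divided into 3 shares of 230,000: Eamon, Alma, and Osric each take 230,000.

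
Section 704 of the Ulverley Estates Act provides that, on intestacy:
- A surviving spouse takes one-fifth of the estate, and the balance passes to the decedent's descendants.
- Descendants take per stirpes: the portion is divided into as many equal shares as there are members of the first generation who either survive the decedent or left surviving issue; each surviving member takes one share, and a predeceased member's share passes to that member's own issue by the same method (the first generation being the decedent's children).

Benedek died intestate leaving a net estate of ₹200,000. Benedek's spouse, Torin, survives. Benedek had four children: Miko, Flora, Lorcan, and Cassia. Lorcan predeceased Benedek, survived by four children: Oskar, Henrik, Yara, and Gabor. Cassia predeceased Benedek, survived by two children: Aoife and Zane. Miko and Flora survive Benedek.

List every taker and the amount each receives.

Torin: ₹40,000; Miko: ₹40,000; Flora: ₹40,000; Oskar: ₹10,000; Henrik: ₹10,000; Yara: ₹10,000; Gabor: ₹10,000; Aoife: ₹20,000; Zane: ₹20,000

Torin takes one-fifth of ₹200,000 = ₹40,000. The remaining ₹160,000 passes to the descendants.
The descendants' portion (₹160,000) is divided into 4 shares of ₹40,000: Miko and Flora each take ₹40,000; Lorcan's ₹40,000 share passes to Lorcan's issue; Cassia's ₹40,000 share passes to Cassia's issue.
Lorcan's share (₹40,000) is divided into 4 shares of ₹10,000: Oskar, Henrik, Yara, and Gabor each take ₹10,000.
Cassia's share (₹40,000) is divided into 2 shares of ₹20,000: Aoife and Zane each take ₹20,000.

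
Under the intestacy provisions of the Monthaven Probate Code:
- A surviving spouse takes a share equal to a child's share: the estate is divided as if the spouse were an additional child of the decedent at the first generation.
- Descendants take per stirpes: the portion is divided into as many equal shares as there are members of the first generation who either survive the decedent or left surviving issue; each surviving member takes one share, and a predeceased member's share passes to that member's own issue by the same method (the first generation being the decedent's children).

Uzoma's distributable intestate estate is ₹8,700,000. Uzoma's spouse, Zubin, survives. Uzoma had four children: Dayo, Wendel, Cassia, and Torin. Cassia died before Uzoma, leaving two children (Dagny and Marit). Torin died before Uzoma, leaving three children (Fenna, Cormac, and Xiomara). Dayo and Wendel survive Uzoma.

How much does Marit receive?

The spouse counts as an additional share at the children's level, so there are 5 primary shares of ₹1,740,000. Zubin takes one such share (₹1,740,000).
The children's combined portion (₹6,960,000) is divided into 4 shares of ₹1,740,000: Dayo and Wendel each take ₹1,740,000; Cassia's ₹1,740,000 share passes to Cassia's issue; Torin's ₹1,740,000 share passes to Torin's issue.
Cassia's share (₹1,740,000) is divided into 2 shares of ₹870,000: Dagny and Marit each take ₹870,000.
Torin's share (₹1,740,000) is divided into 3 shares of ₹580,000: Fenna, Cormac, and Xiomara each take ₹580,000.

Marit receives ₹870,000.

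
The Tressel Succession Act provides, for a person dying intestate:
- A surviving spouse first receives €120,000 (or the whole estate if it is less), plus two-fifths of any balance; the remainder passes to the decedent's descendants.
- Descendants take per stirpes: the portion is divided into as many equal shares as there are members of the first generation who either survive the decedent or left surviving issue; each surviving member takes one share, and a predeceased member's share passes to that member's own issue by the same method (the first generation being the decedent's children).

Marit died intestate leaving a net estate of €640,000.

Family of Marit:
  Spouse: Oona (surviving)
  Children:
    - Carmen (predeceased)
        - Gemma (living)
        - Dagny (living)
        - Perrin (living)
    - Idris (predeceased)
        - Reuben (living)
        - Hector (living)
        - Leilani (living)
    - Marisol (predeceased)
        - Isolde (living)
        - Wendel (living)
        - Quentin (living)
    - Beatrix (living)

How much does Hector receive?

Hector receives €26,000.

Oona first takes €120,000, leaving a balance of €520,000. Oona then takes two-fifths of the balance (€208,000), for a total of €328,000. The remaining €312,000 passes to the descendants.
The descendants' portion (€312,000) is divided into 4 shares of €78,000: Beatrix takes €78,000; Carmen's €78,000 share passes to Carmen's issue; Idris's €78,000 share passes to Idris's issue; Marisol's €78,000 share passes to Marisol's issue.
Carmen's share (€78,000) is divided into 3 shares of €26,000: Gemma, Dagny, and Perrin each take €26,000.
Idris's share (€78,000) is divided into 3 shares of €26,000: Reuben, Hector, and Leilani each take €26,000.
Marisol's share (€78,000) is divided into 3 shares of €26,000: Isolde, Wendel, and Quentin each take €26,000.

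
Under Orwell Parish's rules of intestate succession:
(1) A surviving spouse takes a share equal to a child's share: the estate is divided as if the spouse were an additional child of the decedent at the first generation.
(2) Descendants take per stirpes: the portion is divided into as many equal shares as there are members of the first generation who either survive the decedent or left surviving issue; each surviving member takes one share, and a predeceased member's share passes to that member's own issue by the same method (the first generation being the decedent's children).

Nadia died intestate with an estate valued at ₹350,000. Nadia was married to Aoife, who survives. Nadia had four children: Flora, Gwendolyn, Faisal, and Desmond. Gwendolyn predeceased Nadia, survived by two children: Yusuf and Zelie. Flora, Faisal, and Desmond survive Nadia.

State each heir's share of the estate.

The spouse counts as an additional share at the children's level, so there are 5 primary shares of ₹70,000. Aoife takes one such share (₹70,000).
The children's combined portion (₹280,000) is divided into 4 shares of ₹70,000: Flora, Faisal, and Desmond each take ₹70,000; Gwendolyn's ₹70,000 share passes to Gwendolyn's issue.
Gwendolyn's share (₹70,000) is divided into 2 shares of ₹35,000: Yusuf and Zelie each take ₹35,000.

Aoife: ₹70,000; Flora: ₹70,000; Yusuf: ₹35,000; Zelie: ₹35,000; Faisal: ₹70,000; Desmond: ₹70,000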